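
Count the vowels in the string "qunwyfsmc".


Input string: 'qunwyfsmc'
Operation: count vowels (a, e, i, o, u)
Scan: s[0]='q', s[1]='u' (vowel), s[2]='n', s[3]='w', s[4]='y', s[5]='f', s[6]='s', s[7]='m', s[8]='c'
Vowels found: 1
Result: 1


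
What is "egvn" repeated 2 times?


Input string: 'egvn'
Operation: repeat 2 times
Concatenation: 'egvn' + 'egvn'
Result: egvnegvn


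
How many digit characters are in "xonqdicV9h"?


Input string: 'xonqdicV9h'
Operation: count digit characters (0-9)
Scan: 'x', 'o', 'n', 'q', 'd', 'i', 'c', 'V', '9'(digit), 'h'
Digits found: 1
Result: 1


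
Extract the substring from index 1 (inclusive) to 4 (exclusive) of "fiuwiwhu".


Input string: 'fiuwiwhu'
Operation: slice [1:4]
Extract characters: s[1]='i', s[2]='u', s[3]='w'
Result: iuw


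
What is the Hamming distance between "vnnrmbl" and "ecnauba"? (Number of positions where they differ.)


String 1: 'vnnrmbl'
String 2: 'ecnauba'
Compare each position: pos 0: 'v'!='e', pos 1: 'n'!='c', pos 2: 'n'=='n', pos 3: 'r'!='a', pos 4: 'm'!='u', pos 5: 'b'=='b', pos 6: 'l'!='a'
Differing positions: 5
Hamming distance: 5


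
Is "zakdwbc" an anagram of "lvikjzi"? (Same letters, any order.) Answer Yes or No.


String 1: 'lvikjzi' -> sorted: 'iijklvz'
String 2: 'zakdwbc' -> sorted: 'abcdkwz'
Compare sorted forms: 'iijklvz' != 'abcdkwz'
Anagram: No


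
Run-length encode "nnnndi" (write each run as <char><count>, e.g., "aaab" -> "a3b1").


Input: 'nnnndi'
Operation: identify consecutive runs
Runs: 'nnnn' -> n4, 'd' -> d1, 'i' -> i1
Encoded: n4d1i1


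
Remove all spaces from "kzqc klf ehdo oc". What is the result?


Input string: 'kzqc klf ehdo oc'
Operation: remove all spaces
Words: 'kzqc', 'klf', 'ehdo', 'oc'
Join without spaces: kzqcklfehdooc


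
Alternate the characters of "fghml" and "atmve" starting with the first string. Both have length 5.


String 1: 'fghml'
String 2: 'atmve'
Operation: alternate characters
Pairs: 'f'+'a', 'g'+'t', 'h'+'m', 'm'+'v', 'l'+'e'
Result: fagthmmvle


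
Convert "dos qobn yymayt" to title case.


Input string: 'dos qobn yymayt'
Operation: capitalize first letter of each word
Word transformations: 'dos'->'Dos', 'qobn'->'Qobn', 'yymayt'->'Yymayt'
Result: Dos Qobn Yymayt


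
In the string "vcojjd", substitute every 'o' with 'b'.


Input string: 'vcojjd'
Operation: replace 'o' with 'b'
Positions of 'o': 2
After replacement: vcbjjd


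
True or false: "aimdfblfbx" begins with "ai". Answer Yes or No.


Input string: 'aimdfblfbx'
Prefix to check: 'ai'
First 2 characters of input: 'ai'
Match: True
Result: Yes


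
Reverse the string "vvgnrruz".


Input string: 'vvgnrruz'
Operation: reverse character order
Original order: 'v' -> 'v' -> 'g' -> 'n' -> 'r' -> 'r' -> 'u' -> 'z'
Reversed order: 'z' -> 'u' -> 'r' -> 'r' -> 'n' -> 'g' -> 'v' -> 'v'
Result: zurrngvv


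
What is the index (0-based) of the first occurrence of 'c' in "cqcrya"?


Input string: 'cqcrya'
Target: 'c'
Scanning left to right: s[0]='c'
First match at index: 0


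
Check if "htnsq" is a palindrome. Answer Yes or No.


Input string: 'htnsq'
Reversed: 'qsnth'
Compare pairs: s[0]='h' vs s[4]='q' (mismatch), s[1]='t' vs s[3]='s' (mismatch)
Palindrome: No


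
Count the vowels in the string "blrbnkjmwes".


Input string: 'blrbnkjmwes'
Operation: count vowels (a, e, i, o, u)
Scan: s[0]='b', s[1]='l', s[2]='r', s[3]='b', s[4]='n', s[5]='k', s[6]='j', s[7]='m', s[8]='w', s[9]='e' (vowel), s[10]='s'
Vowels found: 1
Result: 1


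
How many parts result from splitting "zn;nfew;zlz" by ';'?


Input string: 'zn;nfew;zlz'
Delimiter: ';'
Split result: 'zn', 'nfew', 'zlz'
Number of parts: 3


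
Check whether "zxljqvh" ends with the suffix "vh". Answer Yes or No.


Input string: 'zxljqvh'
Suffix to check: 'vh'
Last 2 characters of input: 'vh'
Match: True
Result: Yes


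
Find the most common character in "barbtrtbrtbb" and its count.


Input: 'barbtrtbrtbb'
Operation: tally each character
Counts: 'a':1, 'b':5, 'r':3, 't':3
Maximum: 'b' appears 5 times


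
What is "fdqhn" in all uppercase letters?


Input string: 'fdqhn'
Operation: convert each letter to uppercase
Mapping: 'f'->'F', 'd'->'D', 'q'->'Q', 'h'->'H', 'n'->'N'
Result: FDQHN


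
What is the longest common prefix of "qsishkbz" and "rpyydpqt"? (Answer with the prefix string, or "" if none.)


String 1: 'qsishkbz'
String 2: 'rpyydpqt'
Compare position by position:
pos 0: 'q' vs 'r' differ -> stop
Longest common prefix: "" (length 0)


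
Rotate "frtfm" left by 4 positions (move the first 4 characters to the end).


Input: 'frtfm', shift = 4
Operation: split at index 4 and swap parts
Front part s[0:4] = 'frtf'
Back part s[4:] = 'm'
Rotated = back + front = 'm' + 'frtf'
Result: mfrtf


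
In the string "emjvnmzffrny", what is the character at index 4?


Input string: 'emjvnmzffrny'
Operation: get character at index 4
Index mapping: s[0]='e', s[1]='m', s[2]='j', s[3]='v', s[4]='n'
Result: 'n'


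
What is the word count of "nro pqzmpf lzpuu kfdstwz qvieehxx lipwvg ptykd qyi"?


Input string: 'nro pqzmpf lzpuu kfdstwz qvieehxx lipwvg ptykd qyi'
Operation: split by spaces
Words found: 'nro', 'pqzmpf', 'lzpuu', 'kfdstwz', 'qvieehxx', 'lipwvg', 'ptykd', 'qyi'
Word count: 8


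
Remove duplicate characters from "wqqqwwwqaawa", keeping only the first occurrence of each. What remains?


Input: 'wqqqwwwqaawa'
Operation: keep first occurrence of each character
Scan: s[0]='w' new -> keep; s[1]='q' new -> keep; s[2]='q' seen -> skip; s[3]='q' seen -> skip; s[4]='w' seen -> skip; s[5]='w' seen -> skip; s[6]='w' seen -> skip; s[7]='q' seen -> skip; s[8]='a' new -> keep; s[9]='a' seen -> skip; s[10]='w' seen -> skip; s[11]='a' seen -> skip
Result: wqa


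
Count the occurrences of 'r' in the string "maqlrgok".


Input string: 'maqlrgok'
Target character: 'r'
Scan each position: s[4]='r'
Matches found at indices: 4
Total: 1


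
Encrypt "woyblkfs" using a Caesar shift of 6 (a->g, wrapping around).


Input: 'woyblkfs', shift = 6
Operation: for each letter, (position + 6) mod 26
Mapping: 'w'(22+6=28, 28 mod 26=2)->'c', 'o'(14+6=20)->'u', 'y'(24+6=30, 30 mod 26=4)->'e', 'b'(1+6=7)->'h', 'l'(11+6=17)->'r', 'k'(10+6=16)->'q', 'f'(5+6=11)->'l', 's'(18+6=24)->'y'
Result: cuehrqly


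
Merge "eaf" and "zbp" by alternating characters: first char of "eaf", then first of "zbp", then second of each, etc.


String 1: 'eaf'
String 2: 'zbp'
Operation: alternate characters
Pairs: 'e'+'z', 'a'+'b', 'f'+'p'
Result: ezabfp


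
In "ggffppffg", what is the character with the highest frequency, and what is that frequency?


Input: 'ggffppffg'
Operation: tally each character
Counts: 'f':4, 'g':3, 'p':2
Maximum: 'f' appears 4 times


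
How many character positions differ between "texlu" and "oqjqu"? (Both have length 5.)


String 1: 'texlu'
String 2: 'oqjqu'
Compare each position: pos 0: 't'!='o', pos 1: 'e'!='q', pos 2: 'x'!='j', pos 3: 'l'!='q', pos 4: 'u'=='u'
Differing positions: 4
Hamming distance: 4


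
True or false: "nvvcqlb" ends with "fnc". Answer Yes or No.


Input string: 'nvvcqlb'
Suffix to check: 'fnc'
Last 3 characters of input: 'qlb'
Match: False
Result: No


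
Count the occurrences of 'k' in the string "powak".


Input string: 'powak'
Target character: 'k'
Scan each position: s[4]='k'
Matches found at indices: 4
Total: 1


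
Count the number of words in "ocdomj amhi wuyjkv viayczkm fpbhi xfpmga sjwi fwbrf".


Input string: 'ocdomj amhi wuyjkv viayczkm fpbhi xfpmga sjwi fwbrf'
Operation: split by spaces
Words found: 'ocdomj', 'amhi', 'wuyjkv', 'viayczkm', 'fpbhi', 'xfpmga', 'sjwi', 'fwbrf'
Word count: 8


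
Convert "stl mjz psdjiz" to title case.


Input string: 'stl mjz psdjiz'
Operation: capitalize first letter of each word
Word transformations: 'stl'->'Stl', 'mjz'->'Mjz', 'psdjiz'->'Psdjiz'
Result: Stl Mjz Psdjiz


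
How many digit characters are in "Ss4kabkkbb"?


Input string: 'Ss4kabkkbb'
Operation: count digit characters (0-9)
Scan: 'S', 's', '4'(digit), 'k', 'a', 'b', 'k', 'k', 'b', 'b'
Digits found: 1
Result: 1


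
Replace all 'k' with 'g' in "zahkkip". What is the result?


Input string: 'zahkkip'
Operation: replace 'k' with 'g'
Positions of 'k': 3, 4
After replacement: zahggip


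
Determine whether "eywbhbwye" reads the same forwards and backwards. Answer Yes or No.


Input string: 'eywbhbwye'
Reversed: 'eywbhbwye'
Compare pairs: s[0]='e' vs s[8]='e' (match), s[1]='y' vs s[7]='y' (match), s[2]='w' vs s[6]='w' (match), s[3]='b' vs s[5]='b' (match)
Palindrome: Yes


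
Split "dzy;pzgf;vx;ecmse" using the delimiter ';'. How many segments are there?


Input string: 'dzy;pzgf;vx;ecmse'
Delimiter: ';'
Split result: 'dzy', 'pzgf', 'vx', 'ecmse'
Number of parts: 4


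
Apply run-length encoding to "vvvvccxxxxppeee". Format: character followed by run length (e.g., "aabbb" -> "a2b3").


Input: 'vvvvccxxxxppeee'
Operation: identify consecutive runs
Runs: 'vvvv' -> v4, 'cc' -> c2, 'xxxx' -> x4, 'pp' -> p2, 'eee' -> e3
Encoded: v4c2x4p2e3


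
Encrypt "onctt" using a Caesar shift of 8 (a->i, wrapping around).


Input: 'onctt', shift = 8
Operation: for each letter, (position + 8) mod 26
Mapping: 'o'(14+8=22)->'w', 'n'(13+8=21)->'v', 'c'(2+8=10)->'k', 't'(19+8=27, 27 mod 26=1)->'b', 't'(19+8=27, 27 mod 26=1)->'b'
Result: wvkbb


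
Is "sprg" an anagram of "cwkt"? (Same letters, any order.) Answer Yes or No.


String 1: 'cwkt' -> sorted: 'cktw'
String 2: 'sprg' -> sorted: 'gprs'
Compare sorted forms: 'cktw' != 'gprs'
Anagram: No


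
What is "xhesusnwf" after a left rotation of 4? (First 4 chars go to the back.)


Input: 'xhesusnwf', shift = 4
Operation: split at index 4 and swap parts
Front part s[0:4] = 'xhes'
Back part s[4:] = 'usnwf'
Rotated = back + front = 'usnwf' + 'xhes'
Result: usnwfxhes


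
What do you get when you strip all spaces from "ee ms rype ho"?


Input string: 'ee ms rype ho'
Operation: remove all spaces
Words: 'ee', 'ms', 'rype', 'ho'
Join without spaces: eemsrypeho


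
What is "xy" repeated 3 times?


Input string: 'xy'
Operation: repeat 3 times
Concatenation: 'xy' + 'xy' + 'xy'
Result: xyxyxy


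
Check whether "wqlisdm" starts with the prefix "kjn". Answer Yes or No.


Input string: 'wqlisdm'
Prefix to check: 'kjn'
First 3 characters of input: 'wql'
Match: False
Result: No


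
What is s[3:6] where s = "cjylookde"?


Input string: 'cjylookde'
Operation: slice [3:6]
Extract characters: s[3]='l', s[4]='o', s[5]='o'
Result: loo


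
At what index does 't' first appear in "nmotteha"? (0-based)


Input string: 'nmotteha'
Target: 't'
Scanning left to right: s[0]='n', s[1]='m', s[2]='o', s[3]='t'
First match at index: 3


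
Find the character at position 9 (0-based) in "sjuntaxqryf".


Input string: 'sjuntaxqryf'
Operation: get character at index 9
Index mapping: s[0]='s', s[1]='j', s[2]='u', s[3]='n', s[4]='t', s[5]='a', s[6]='x', s[7]='q', s[8]='r', s[9]='y'
Result: 'y'


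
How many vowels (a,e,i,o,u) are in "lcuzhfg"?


Input string: 'lcuzhfg'
Operation: count vowels (a, e, i, o, u)
Scan: s[0]='l', s[1]='c', s[2]='u' (vowel), s[3]='z', s[4]='h', s[5]='f', s[6]='g'
Vowels found: 1
Result: 1


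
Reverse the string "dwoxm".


Input string: 'dwoxm'
Operation: reverse character order
Original order: 'd' -> 'w' -> 'o' -> 'x' -> 'm'
Reversed order: 'm' -> 'x' -> 'o' -> 'w' -> 'd'
Result: mxowd


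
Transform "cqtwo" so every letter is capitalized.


Input string: 'cqtwo'
Operation: convert each letter to uppercase
Mapping: 'c'->'C', 'q'->'Q', 't'->'T', 'w'->'W', 'o'->'O'
Result: CQTWO


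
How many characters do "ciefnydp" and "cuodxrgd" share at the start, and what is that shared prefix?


String 1: 'ciefnydp'
String 2: 'cuodxrgd'
Compare position by position:
pos 0: 'c' vs 'c' match
pos 1: 'i' vs 'u' differ -> stop
Longest common prefix: "c" (length 1)


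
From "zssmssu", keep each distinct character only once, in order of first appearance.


Input: 'zssmssu'
Operation: keep first occurrence of each character
Scan: s[0]='z' new -> keep; s[1]='s' new -> keep; s[2]='s' seen -> skip; s[3]='m' new -> keep; s[4]='s' seen -> skip; s[5]='s' seen -> skip; s[6]='u' new -> keep
Result: zsmu


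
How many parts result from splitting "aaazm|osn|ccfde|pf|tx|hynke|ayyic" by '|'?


Input string: 'aaazm|osn|ccfde|pf|tx|hynke|ayyic'
Delimiter: '|'
Split result: 'aaazm', 'osn', 'ccfde', 'pf', 'tx', 'hynke', 'ayyic'
Number of parts: 7


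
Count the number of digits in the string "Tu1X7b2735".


Input string: 'Tu1X7b2735'
Operation: count digit characters (0-9)
Scan: 'T', 'u', '1'(digit), 'X', '7'(digit), 'b', '2'(digit), '7'(digit), '3'(digit), '5'(digit)
Digits found: 6
Result: 6


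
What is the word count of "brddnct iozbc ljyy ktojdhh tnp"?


Input string: 'brddnct iozbc ljyy ktojdhh tnp'
Operation: split by spaces
Words found: 'brddnct', 'iozbc', 'ljyy', 'ktojdhh', 'tnp'
Word count: 5


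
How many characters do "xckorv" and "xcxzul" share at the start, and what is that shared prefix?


String 1: 'xckorv'
String 2: 'xcxzul'
Compare position by position:
pos 0: 'x' vs 'x' match
pos 1: 'c' vs 'c' match
pos 2: 'k' vs 'x' differ -> stop
Longest common prefix: "xc" (length 2)


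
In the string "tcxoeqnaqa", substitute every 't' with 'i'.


Input string: 'tcxoeqnaqa'
Operation: replace 't' with 'i'
Positions of 't': 0
After replacement: icxoeqnaqa


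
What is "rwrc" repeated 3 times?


Input string: 'rwrc'
Operation: repeat 3 times
Concatenation: 'rwrc' + 'rwrc' + 'rwrc'
Result: rwrcrwrcrwrc


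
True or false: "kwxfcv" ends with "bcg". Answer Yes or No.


Input string: 'kwxfcv'
Suffix to check: 'bcg'
Last 3 characters of input: 'fcv'
Match: False
Result: No


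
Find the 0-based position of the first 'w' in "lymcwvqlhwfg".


Input string: 'lymcwvqlhwfg'
Target: 'w'
Scanning left to right: s[0]='l', s[1]='y', s[2]='m', s[3]='c', s[4]='w'
First match at index: 4


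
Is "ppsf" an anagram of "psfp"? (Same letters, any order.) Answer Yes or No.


String 1: 'psfp' -> sorted: 'fpps'
String 2: 'ppsf' -> sorted: 'fpps'
Compare sorted forms: 'fpps' == 'fpps'
Anagram: Yes


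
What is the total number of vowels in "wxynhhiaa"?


Input string: 'wxynhhiaa'
Operation: count vowels (a, e, i, o, u)
Scan: s[0]='w', s[1]='x', s[2]='y', s[3]='n', s[4]='h', s[5]='h', s[6]='i' (vowel), s[7]='a' (vowel), s[8]='a' (vowel)
Vowels found: 3
Result: 3


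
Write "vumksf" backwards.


Input string: 'vumksf'
Operation: reverse character order
Original order: 'v' -> 'u' -> 'm' -> 'k' -> 's' -> 'f'
Reversed order: 'f' -> 's' -> 'k' -> 'm' -> 'u' -> 'v'
Result: fskmuv


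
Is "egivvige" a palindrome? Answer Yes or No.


Input string: 'egivvige'
Reversed: 'egivvige'
Compare pairs: s[0]='e' vs s[7]='e' (match), s[1]='g' vs s[6]='g' (match), s[2]='i' vs s[5]='i' (match), s[3]='v' vs s[4]='v' (match)
Palindrome: Yes


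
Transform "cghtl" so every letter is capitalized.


Input string: 'cghtl'
Operation: convert each letter to uppercase
Mapping: 'c'->'C', 'g'->'G', 'h'->'H', 't'->'T', 'l'->'L'
Result: CGHTL


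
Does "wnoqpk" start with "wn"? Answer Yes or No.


Input string: 'wnoqpk'
Prefix to check: 'wn'
First 2 characters of input: 'wn'
Match: True
Result: Yes


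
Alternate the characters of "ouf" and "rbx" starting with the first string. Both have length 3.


String 1: 'ouf'
String 2: 'rbx'
Operation: alternate characters
Pairs: 'o'+'r', 'u'+'b', 'f'+'x'
Result: orubfx


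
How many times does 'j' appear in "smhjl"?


Input string: 'smhjl'
Target character: 'j'
Scan each position: s[3]='j'
Matches found at indices: 3
Total: 1


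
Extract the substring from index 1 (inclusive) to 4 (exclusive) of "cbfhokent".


Input string: 'cbfhokent'
Operation: slice [1:4]
Extract characters: s[1]='b', s[2]='f', s[3]='h'
Result: bfh


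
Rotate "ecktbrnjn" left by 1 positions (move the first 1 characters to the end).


Input: 'ecktbrnjn', shift = 1
Operation: split at index 1 and swap parts
Front part s[0:1] = 'e'
Back part s[1:] = 'cktbrnjn'
Rotated = back + front = 'cktbrnjn' + 'e'
Result: cktbrnjne


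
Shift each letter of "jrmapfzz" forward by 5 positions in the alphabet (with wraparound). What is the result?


Input: 'jrmapfzz', shift = 5
Operation: for each letter, (position + 5) mod 26
Mapping: 'j'(9+5=14)->'o', 'r'(17+5=22)->'w', 'm'(12+5=17)->'r', 'a'(0+5=5)->'f', 'p'(15+5=20)->'u', 'f'(5+5=10)->'k', 'z'(25+5=30, 30 mod 26=4)->'e', 'z'(25+5=30, 30 mod 26=4)->'e'
Result: owrfukee


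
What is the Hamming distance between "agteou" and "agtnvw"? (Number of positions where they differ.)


String 1: 'agteou'
String 2: 'agtnvw'
Compare each position: pos 0: 'a'=='a', pos 1: 'g'=='g', pos 2: 't'=='t', pos 3: 'e'!='n', pos 4: 'o'!='v', pos 5: 'u'!='w'
Differing positions: 3
Hamming distance: 3


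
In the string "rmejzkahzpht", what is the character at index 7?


Input string: 'rmejzkahzpht'
Operation: get character at index 7
Index mapping: s[0]='r', s[1]='m', s[2]='e', s[3]='j', s[4]='z', s[5]='k', s[6]='a', s[7]='h'
Result: 'h'


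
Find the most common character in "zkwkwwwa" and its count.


Input: 'zkwkwwwa'
Operation: tally each character
Counts: 'a':1, 'k':2, 'w':4, 'z':1
Maximum: 'w' appears 4 times


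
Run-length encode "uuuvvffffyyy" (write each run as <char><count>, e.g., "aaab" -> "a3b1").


Input: 'uuuvvffffyyy'
Operation: identify consecutive runs
Runs: 'uuu' -> u3, 'vv' -> v2, 'ffff' -> f4, 'yyy' -> y3
Encoded: u3v2f4y3


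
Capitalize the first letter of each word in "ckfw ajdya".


Input string: 'ckfw ajdya'
Operation: capitalize first letter of each word
Word transformations: 'ckfw'->'Ckfw', 'ajdya'->'Ajdya'
Result: Ckfw Ajdya


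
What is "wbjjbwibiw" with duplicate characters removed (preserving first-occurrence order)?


Input: 'wbjjbwibiw'
Operation: keep first occurrence of each character
Scan: s[0]='w' new -> keep; s[1]='b' new -> keep; s[2]='j' new -> keep; s[3]='j' seen -> skip; s[4]='b' seen -> skip; s[5]='w' seen -> skip; s[6]='i' new -> keep; s[7]='b' seen -> skip; s[8]='i' seen -> skip; s[9]='w' seen -> skip
Result: wbji


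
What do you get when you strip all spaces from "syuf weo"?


Input string: 'syuf weo'
Operation: remove all spaces
Words: 'syuf', 'weo'
Join without spaces: syufweo


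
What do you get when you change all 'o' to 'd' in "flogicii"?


Input string: 'flogicii'
Operation: replace 'o' with 'd'
Positions of 'o': 2
After replacement: fldgicii


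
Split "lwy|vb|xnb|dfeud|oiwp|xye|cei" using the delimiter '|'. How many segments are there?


Input string: 'lwy|vb|xnb|dfeud|oiwp|xye|cei'
Delimiter: '|'
Split result: 'lwy', 'vb', 'xnb', 'dfeud', 'oiwp', 'xye', 'cei'
Number of parts: 7


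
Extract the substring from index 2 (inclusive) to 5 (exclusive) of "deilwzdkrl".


Input string: 'deilwzdkrl'
Operation: slice [2:5]
Extract characters: s[2]='i', s[3]='l', s[4]='w'
Result: ilw


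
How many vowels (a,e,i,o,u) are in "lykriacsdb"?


Input string: 'lykriacsdb'
Operation: count vowels (a, e, i, o, u)
Scan: s[0]='l', s[1]='y', s[2]='k', s[3]='r', s[4]='i' (vowel), s[5]='a' (vowel), s[6]='c', s[7]='s', s[8]='d', s[9]='b'
Vowels found: 2
Result: 2


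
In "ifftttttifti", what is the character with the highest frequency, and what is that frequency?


Input: 'ifftttttifti'
Operation: tally each character
Counts: 'f':3, 'i':3, 't':6
Maximum: 't' appears 6 times


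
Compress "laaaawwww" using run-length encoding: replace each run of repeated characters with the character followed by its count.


Input: 'laaaawwww'
Operation: identify consecutive runs
Runs: 'l' -> l1, 'aaaa' -> a4, 'wwww' -> w4
Encoded: l1a4w4


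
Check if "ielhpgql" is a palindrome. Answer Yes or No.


Input string: 'ielhpgql'
Reversed: 'lqgphlei'
Compare pairs: s[0]='i' vs s[7]='l' (mismatch), s[1]='e' vs s[6]='q' (mismatch), s[2]='l' vs s[5]='g' (mismatch), s[3]='h' vs s[4]='p' (mismatch)
Palindrome: No


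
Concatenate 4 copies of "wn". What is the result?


Input string: 'wn'
Operation: repeat 4 times
Concatenation: 'wn' + 'wn' + 'wn' + 'wn'
Result: wnwnwnwn


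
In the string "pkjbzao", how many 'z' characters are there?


Input string: 'pkjbzao'
Target character: 'z'
Scan each position: s[4]='z'
Matches found at indices: 4
Total: 1


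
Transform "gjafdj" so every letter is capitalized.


Input string: 'gjafdj'
Operation: convert each letter to uppercase
Mapping: 'g'->'G', 'j'->'J', 'a'->'A', 'f'->'F', 'd'->'D', 'j'->'J'
Result: GJAFDJ


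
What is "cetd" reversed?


Input string: 'cetd'
Operation: reverse character order
Original order: 'c' -> 'e' -> 't' -> 'd'
Reversed order: 'd' -> 't' -> 'e' -> 'c'
Result: dtec


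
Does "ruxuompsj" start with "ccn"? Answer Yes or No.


Input string: 'ruxuompsj'
Prefix to check: 'ccn'
First 3 characters of input: 'rux'
Match: False
Result: No


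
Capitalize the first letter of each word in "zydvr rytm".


Input string: 'zydvr rytm'
Operation: capitalize first letter of each word
Word transformations: 'zydvr'->'Zydvr', 'rytm'->'Rytm'
Result: Zydvr Rytm


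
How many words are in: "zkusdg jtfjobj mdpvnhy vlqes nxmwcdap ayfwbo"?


Input string: 'zkusdg jtfjobj mdpvnhy vlqes nxmwcdap ayfwbo'
Operation: split by spaces
Words found: 'zkusdg', 'jtfjobj', 'mdpvnhy', 'vlqes', 'nxmwcdap', 'ayfwbo'
Word count: 6


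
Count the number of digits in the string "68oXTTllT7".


Input string: '68oXTTllT7'
Operation: count digit characters (0-9)
Scan: '6'(digit), '8'(digit), 'o', 'X', 'T', 'T', 'l', 'l', 'T', '7'(digit)
Digits found: 3
Result: 3


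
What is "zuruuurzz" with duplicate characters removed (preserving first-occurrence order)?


Input: 'zuruuurzz'
Operation: keep first occurrence of each character
Scan: s[0]='z' new -> keep; s[1]='u' new -> keep; s[2]='r' new -> keep; s[3]='u' seen -> skip; s[4]='u' seen -> skip; s[5]='u' seen -> skip; s[6]='r' seen -> skip; s[7]='z' seen -> skip; s[8]='z' seen -> skip
Result: zur


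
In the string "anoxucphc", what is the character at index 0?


Input string: 'anoxucphc'
Operation: get character at index 0
Index mapping: s[0]='a'
Result: 'a'


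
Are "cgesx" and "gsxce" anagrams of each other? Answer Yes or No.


String 1: 'cgesx' -> sorted: 'cegsx'
String 2: 'gsxce' -> sorted: 'cegsx'
Compare sorted forms: 'cegsx' == 'cegsx'
Anagram: Yes


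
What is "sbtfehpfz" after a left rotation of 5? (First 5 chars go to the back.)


Input: 'sbtfehpfz', shift = 5
Operation: split at index 5 and swap parts
Front part s[0:5] = 'sbtfe'
Back part s[5:] = 'hpfz'
Rotated = back + front = 'hpfz' + 'sbtfe'
Result: hpfzsbtfe


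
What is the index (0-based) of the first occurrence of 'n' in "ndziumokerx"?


Input string: 'ndziumokerx'
Target: 'n'
Scanning left to right: s[0]='n'
First match at index: 0


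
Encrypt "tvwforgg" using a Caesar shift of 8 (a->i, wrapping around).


Input: 'tvwforgg', shift = 8
Operation: for each letter, (position + 8) mod 26
Mapping: 't'(19+8=27, 27 mod 26=1)->'b', 'v'(21+8=29, 29 mod 26=3)->'d', 'w'(22+8=30, 30 mod 26=4)->'e', 'f'(5+8=13)->'n', 'o'(14+8=22)->'w', 'r'(17+8=25)->'z', 'g'(6+8=14)->'o', 'g'(6+8=14)->'o'
Result: bdenwzoo


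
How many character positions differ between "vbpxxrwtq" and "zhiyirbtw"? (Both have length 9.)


String 1: 'vbpxxrwtq'
String 2: 'zhiyirbtw'
Compare each position: pos 0: 'v'!='z', pos 1: 'b'!='h', pos 2: 'p'!='i', pos 3: 'x'!='y', pos 4: 'x'!='i', pos 5: 'r'=='r', pos 6: 'w'!='b', pos 7: 't'=='t', pos 8: 'q'!='w'
Differing positions: 7
Hamming distance: 7


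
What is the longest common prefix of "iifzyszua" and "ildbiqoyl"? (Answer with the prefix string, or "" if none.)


String 1: 'iifzyszua'
String 2: 'ildbiqoyl'
Compare position by position:
pos 0: 'i' vs 'i' match
pos 1: 'i' vs 'l' differ -> stop
Longest common prefix: "i" (length 1)


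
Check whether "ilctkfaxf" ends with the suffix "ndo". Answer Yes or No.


Input string: 'ilctkfaxf'
Suffix to check: 'ndo'
Last 3 characters of input: 'axf'
Match: False
Result: No


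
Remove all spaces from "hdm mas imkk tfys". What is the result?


Input string: 'hdm mas imkk tfys'
Operation: remove all spaces
Words: 'hdm', 'mas', 'imkk', 'tfys'
Join without spaces: hdmmasimkktfys


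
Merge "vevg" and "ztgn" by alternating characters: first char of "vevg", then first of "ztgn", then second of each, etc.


String 1: 'vevg'
String 2: 'ztgn'
Operation: alternate characters
Pairs: 'v'+'z', 'e'+'t', 'v'+'g', 'g'+'n'
Result: vzetvggn


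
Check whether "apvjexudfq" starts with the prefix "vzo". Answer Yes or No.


Input string: 'apvjexudfq'
Prefix to check: 'vzo'
First 3 characters of input: 'apv'
Match: False
Result: No


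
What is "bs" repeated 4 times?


Input string: 'bs'
Operation: repeat 4 times
Concatenation: 'bs' + 'bs' + 'bs' + 'bs'
Result: bsbsbsbs


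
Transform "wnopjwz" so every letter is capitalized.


Input string: 'wnopjwz'
Operation: convert each letter to uppercase
Mapping: 'w'->'W', 'n'->'N', 'o'->'O', 'p'->'P', 'j'->'J', 'w'->'W', 'z'->'Z'
Result: WNOPJWZ


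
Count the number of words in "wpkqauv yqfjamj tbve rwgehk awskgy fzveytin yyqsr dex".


Input string: 'wpkqauv yqfjamj tbve rwgehk awskgy fzveytin yyqsr dex'
Operation: split by spaces
Words found: 'wpkqauv', 'yqfjamj', 'tbve', 'rwgehk', 'awskgy', 'fzveytin', 'yyqsr', 'dex'
Word count: 8


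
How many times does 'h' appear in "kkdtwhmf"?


Input string: 'kkdtwhmf'
Target character: 'h'
Scan each position: s[5]='h'
Matches found at indices: 5
Total: 1


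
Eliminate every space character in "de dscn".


Input string: 'de dscn'
Operation: remove all spaces
Words: 'de', 'dscn'
Join without spaces: dedscn


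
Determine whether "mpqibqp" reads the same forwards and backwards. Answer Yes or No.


Input string: 'mpqibqp'
Reversed: 'pqbiqpm'
Compare pairs: s[0]='m' vs s[6]='p' (mismatch), s[1]='p' vs s[5]='q' (mismatch), s[2]='q' vs s[4]='b' (mismatch)
Palindrome: No


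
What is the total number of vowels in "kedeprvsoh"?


Input string: 'kedeprvsoh'
Operation: count vowels (a, e, i, o, u)
Scan: s[0]='k', s[1]='e' (vowel), s[2]='d', s[3]='e' (vowel), s[4]='p', s[5]='r', s[6]='v', s[7]='s', s[8]='o' (vowel), s[9]='h'
Vowels found: 3
Result: 3


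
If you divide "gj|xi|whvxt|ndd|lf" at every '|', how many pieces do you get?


Input string: 'gj|xi|whvxt|ndd|lf'
Delimiter: '|'
Split result: 'gj', 'xi', 'whvxt', 'ndd', 'lf'
Number of parts: 5


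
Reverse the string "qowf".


Input string: 'qowf'
Operation: reverse character order
Original order: 'q' -> 'o' -> 'w' -> 'f'
Reversed order: 'f' -> 'w' -> 'o' -> 'q'
Result: fwoq


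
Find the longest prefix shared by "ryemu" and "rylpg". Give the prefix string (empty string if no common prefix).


String 1: 'ryemu'
String 2: 'rylpg'
Compare position by position:
pos 0: 'r' vs 'r' match
pos 1: 'y' vs 'y' match
pos 2: 'e' vs 'l' differ -> stop
Longest common prefix: "ry" (length 2)


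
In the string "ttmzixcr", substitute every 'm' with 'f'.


Input string: 'ttmzixcr'
Operation: replace 'm' with 'f'
Positions of 'm': 2
After replacement: ttfzixcr


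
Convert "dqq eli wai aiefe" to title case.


Input string: 'dqq eli wai aiefe'
Operation: capitalize first letter of each word
Word transformations: 'dqq'->'Dqq', 'eli'->'Eli', 'wai'->'Wai', 'aiefe'->'Aiefe'
Result: Dqq Eli Wai Aiefe


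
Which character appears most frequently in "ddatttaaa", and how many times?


Input: 'ddatttaaa'
Operation: tally each character
Counts: 'a':4, 'd':2, 't':3
Maximum: 'a' appears 4 times


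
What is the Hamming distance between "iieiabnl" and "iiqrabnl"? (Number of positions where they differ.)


String 1: 'iieiabnl'
String 2: 'iiqrabnl'
Compare each position: pos 0: 'i'=='i', pos 1: 'i'=='i', pos 2: 'e'!='q', pos 3: 'i'!='r', pos 4: 'a'=='a', pos 5: 'b'=='b', pos 6: 'n'=='n', pos 7: 'l'=='l'
Differing positions: 2
Hamming distance: 2


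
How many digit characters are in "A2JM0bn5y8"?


Input string: 'A2JM0bn5y8'
Operation: count digit characters (0-9)
Scan: 'A', '2'(digit), 'J', 'M', '0'(digit), 'b', 'n', '5'(digit), 'y', '8'(digit)
Digits found: 4
Result: 4


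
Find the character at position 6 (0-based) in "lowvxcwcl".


Input string: 'lowvxcwcl'
Operation: get character at index 6
Index mapping: s[0]='l', s[1]='o', s[2]='w', s[3]='v', s[4]='x', s[5]='c', s[6]='w'
Result: 'w'


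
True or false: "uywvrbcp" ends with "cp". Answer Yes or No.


Input string: 'uywvrbcp'
Suffix to check: 'cp'
Last 2 characters of input: 'cp'
Match: True
Result: Yes


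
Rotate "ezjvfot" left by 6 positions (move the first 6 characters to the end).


Input: 'ezjvfot', shift = 6
Operation: split at index 6 and swap parts
Front part s[0:6] = 'ezjvfo'
Back part s[6:] = 't'
Rotated = back + front = 't' + 'ezjvfo'
Result: tezjvfo


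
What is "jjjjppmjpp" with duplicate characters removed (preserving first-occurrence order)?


Input: 'jjjjppmjpp'
Operation: keep first occurrence of each character
Scan: s[0]='j' new -> keep; s[1]='j' seen -> skip; s[2]='j' seen -> skip; s[3]='j' seen -> skip; s[4]='p' new -> keep; s[5]='p' seen -> skip; s[6]='m' new -> keep; s[7]='j' seen -> skip; s[8]='p' seen -> skip; s[9]='p' seen -> skip
Result: jpm


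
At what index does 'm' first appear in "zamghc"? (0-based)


Input string: 'zamghc'
Target: 'm'
Scanning left to right: s[0]='z', s[1]='a', s[2]='m'
First match at index: 2


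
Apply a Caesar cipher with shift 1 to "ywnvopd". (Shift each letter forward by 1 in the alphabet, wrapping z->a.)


Input: 'ywnvopd', shift = 1
Operation: for each letter, (position + 1) mod 26
Mapping: 'y'(24+1=25)->'z', 'w'(22+1=23)->'x', 'n'(13+1=14)->'o', 'v'(21+1=22)->'w', 'o'(14+1=15)->'p', 'p'(15+1=16)->'q', 'd'(3+1=4)->'e'
Result: zxowpqe


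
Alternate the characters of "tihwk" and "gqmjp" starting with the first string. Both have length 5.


String 1: 'tihwk'
String 2: 'gqmjp'
Operation: alternate characters
Pairs: 't'+'g', 'i'+'q', 'h'+'m', 'w'+'j', 'k'+'p'
Result: tgiqhmwjkp


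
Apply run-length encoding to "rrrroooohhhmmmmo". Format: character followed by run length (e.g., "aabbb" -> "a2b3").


Input: 'rrrroooohhhmmmmo'
Operation: identify consecutive runs
Runs: 'rrrr' -> r4, 'oooo' -> o4, 'hhh' -> h3, 'mmmm' -> m4, 'o' -> o1
Encoded: r4o4h3m4o1


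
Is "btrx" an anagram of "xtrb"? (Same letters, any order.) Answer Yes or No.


String 1: 'xtrb' -> sorted: 'brtx'
String 2: 'btrx' -> sorted: 'brtx'
Compare sorted forms: 'brtx' == 'brtx'
Anagram: Yes


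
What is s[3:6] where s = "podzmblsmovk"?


Input string: 'podzmblsmovk'
Operation: slice [3:6]
Extract characters: s[3]='z', s[4]='m', s[5]='b'
Result: zmb


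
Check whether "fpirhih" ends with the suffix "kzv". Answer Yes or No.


Input string: 'fpirhih'
Suffix to check: 'kzv'
Last 3 characters of input: 'hih'
Match: False
Result: No


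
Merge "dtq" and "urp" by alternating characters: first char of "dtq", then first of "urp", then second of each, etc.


String 1: 'dtq'
String 2: 'urp'
Operation: alternate characters
Pairs: 'd'+'u', 't'+'r', 'q'+'p'
Result: dutrqp


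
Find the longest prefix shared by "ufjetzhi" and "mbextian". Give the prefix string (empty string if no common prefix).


String 1: 'ufjetzhi'
String 2: 'mbextian'
Compare position by position:
pos 0: 'u' vs 'm' differ -> stop
Longest common prefix: "" (length 0)


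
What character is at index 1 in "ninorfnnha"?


Input string: 'ninorfnnha'
Operation: get character at index 1
Index mapping: s[0]='n', s[1]='i'
Result: 'i'


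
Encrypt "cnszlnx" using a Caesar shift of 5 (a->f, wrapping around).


Input: 'cnszlnx', shift = 5
Operation: for each letter, (position + 5) mod 26
Mapping: 'c'(2+5=7)->'h', 'n'(13+5=18)->'s', 's'(18+5=23)->'x', 'z'(25+5=30, 30 mod 26=4)->'e', 'l'(11+5=16)->'q', 'n'(13+5=18)->'s', 'x'(23+5=28, 28 mod 26=2)->'c'
Result: hsxeqsc


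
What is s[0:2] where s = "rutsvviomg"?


Input string: 'rutsvviomg'
Operation: slice [0:2]
Extract characters: s[0]='r', s[1]='u'
Result: ru


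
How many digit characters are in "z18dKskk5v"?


Input string: 'z18dKskk5v'
Operation: count digit characters (0-9)
Scan: 'z', '1'(digit), '8'(digit), 'd', 'K', 's', 'k', 'k', '5'(digit), 'v'
Digits found: 3
Result: 3


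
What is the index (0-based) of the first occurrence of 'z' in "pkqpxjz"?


Input string: 'pkqpxjz'
Target: 'z'
Scanning left to right: s[0]='p', s[1]='k', s[2]='q', s[3]='p', s[4]='x', s[5]='j', s[6]='z'
First match at index: 6


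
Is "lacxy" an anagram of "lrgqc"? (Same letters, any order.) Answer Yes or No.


String 1: 'lrgqc' -> sorted: 'cglqr'
String 2: 'lacxy' -> sorted: 'aclxy'
Compare sorted forms: 'cglqr' != 'aclxy'
Anagram: No


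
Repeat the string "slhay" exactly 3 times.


Input string: 'slhay'
Operation: repeat 3 times
Concatenation: 'slhay' + 'slhay' + 'slhay'
Result: slhayslhayslhay


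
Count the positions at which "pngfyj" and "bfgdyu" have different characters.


String 1: 'pngfyj'
String 2: 'bfgdyu'
Compare each position: pos 0: 'p'!='b', pos 1: 'n'!='f', pos 2: 'g'=='g', pos 3: 'f'!='d', pos 4: 'y'=='y', pos 5: 'j'!='u'
Differing positions: 4
Hamming distance: 4


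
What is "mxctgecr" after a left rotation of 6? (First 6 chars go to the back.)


Input: 'mxctgecr', shift = 6
Operation: split at index 6 and swap parts
Front part s[0:6] = 'mxctge'
Back part s[6:] = 'cr'
Rotated = back + front = 'cr' + 'mxctge'
Result: crmxctge


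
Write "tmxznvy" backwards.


Input string: 'tmxznvy'
Operation: reverse character order
Original order: 't' -> 'm' -> 'x' -> 'z' -> 'n' -> 'v' -> 'y'
Reversed order: 'y' -> 'v' -> 'n' -> 'z' -> 'x' -> 'm' -> 't'
Result: yvnzxmt


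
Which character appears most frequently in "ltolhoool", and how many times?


Input: 'ltolhoool'
Operation: tally each character
Counts: 'h':1, 'l':3, 'o':4, 't':1
Maximum: 'o' appears 4 times


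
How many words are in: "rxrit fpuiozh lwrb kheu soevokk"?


Input string: 'rxrit fpuiozh lwrb kheu soevokk'
Operation: split by spaces
Words found: 'rxrit', 'fpuiozh', 'lwrb', 'kheu', 'soevokk'
Word count: 5


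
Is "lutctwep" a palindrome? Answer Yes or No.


Input string: 'lutctwep'
Reversed: 'pewtctul'
Compare pairs: s[0]='l' vs s[7]='p' (mismatch), s[1]='u' vs s[6]='e' (mismatch), s[2]='t' vs s[5]='w' (mismatch), s[3]='c' vs s[4]='t' (mismatch)
Palindrome: No


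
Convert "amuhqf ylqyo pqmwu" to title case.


Input string: 'amuhqf ylqyo pqmwu'
Operation: capitalize first letter of each word
Word transformations: 'amuhqf'->'Amuhqf', 'ylqyo'->'Ylqyo', 'pqmwu'->'Pqmwu'
Result: Amuhqf Ylqyo Pqmwu


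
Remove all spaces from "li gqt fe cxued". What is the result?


Input string: 'li gqt fe cxued'
Operation: remove all spaces
Words: 'li', 'gqt', 'fe', 'cxued'
Join without spaces: ligqtfecxued


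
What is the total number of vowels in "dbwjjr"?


Input string: 'dbwjjr'
Operation: count vowels (a, e, i, o, u)
Scan: s[0]='d', s[1]='b', s[2]='w', s[3]='j', s[4]='j', s[5]='r'
Vowels found: 0
Result: 0


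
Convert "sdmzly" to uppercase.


Input string: 'sdmzly'
Operation: convert each letter to uppercase
Mapping: 's'->'S', 'd'->'D', 'm'->'M', 'z'->'Z', 'l'->'L', 'y'->'Y'
Result: SDMZLY


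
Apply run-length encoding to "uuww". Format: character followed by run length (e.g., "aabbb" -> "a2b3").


Input: 'uuww'
Operation: identify consecutive runs
Runs: 'uu' -> u2, 'ww' -> w2
Encoded: u2w2


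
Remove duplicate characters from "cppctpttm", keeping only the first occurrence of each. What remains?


Input: 'cppctpttm'
Operation: keep first occurrence of each character
Scan: s[0]='c' new -> keep; s[1]='p' new -> keep; s[2]='p' seen -> skip; s[3]='c' seen -> skip; s[4]='t' new -> keep; s[5]='p' seen -> skip; s[6]='t' seen -> skip; s[7]='t' seen -> skip; s[8]='m' new -> keep
Result: cptm


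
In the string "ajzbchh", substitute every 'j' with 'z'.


Input string: 'ajzbchh'
Operation: replace 'j' with 'z'
Positions of 'j': 1
After replacement: azzbchh


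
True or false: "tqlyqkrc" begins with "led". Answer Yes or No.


Input string: 'tqlyqkrc'
Prefix to check: 'led'
First 3 characters of input: 'tql'
Match: False
Result: No


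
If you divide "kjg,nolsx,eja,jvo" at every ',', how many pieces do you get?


Input string: 'kjg,nolsx,eja,jvo'
Delimiter: ','
Split result: 'kjg', 'nolsx', 'eja', 'jvo'
Number of parts: 4


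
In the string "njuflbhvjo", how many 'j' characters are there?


Input string: 'njuflbhvjo'
Target character: 'j'
Scan each position: s[1]='j', s[8]='j'
Matches found at indices: 1, 8
Total: 2


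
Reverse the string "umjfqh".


Input string: 'umjfqh'
Operation: reverse character order
Original order: 'u' -> 'm' -> 'j' -> 'f' -> 'q' -> 'h'
Reversed order: 'h' -> 'q' -> 'f' -> 'j' -> 'm' -> 'u'
Result: hqfjmu


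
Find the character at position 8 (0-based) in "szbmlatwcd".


Input string: 'szbmlatwcd'
Operation: get character at index 8
Index mapping: s[0]='s', s[1]='z', s[2]='b', s[3]='m', s[4]='l', s[5]='a', s[6]='t', s[7]='w', s[8]='c'
Result: 'c'


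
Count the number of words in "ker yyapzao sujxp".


Input string: 'ker yyapzao sujxp'
Operation: split by spaces
Words found: 'ker', 'yyapzao', 'sujxp'
Word count: 3


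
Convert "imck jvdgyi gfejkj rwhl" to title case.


Input string: 'imck jvdgyi gfejkj rwhl'
Operation: capitalize first letter of each word
Word transformations: 'imck'->'Imck', 'jvdgyi'->'Jvdgyi', 'gfejkj'->'Gfejkj', 'rwhl'->'Rwhl'
Result: Imck Jvdgyi Gfejkj Rwhl


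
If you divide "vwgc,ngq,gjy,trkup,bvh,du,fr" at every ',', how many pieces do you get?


Input string: 'vwgc,ngq,gjy,trkup,bvh,du,fr'
Delimiter: ','
Split result: 'vwgc', 'ngq', 'gjy', 'trkup', 'bvh', 'du', 'fr'
Number of parts: 7


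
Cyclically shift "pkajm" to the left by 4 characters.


Input: 'pkajm', shift = 4
Operation: split at index 4 and swap parts
Front part s[0:4] = 'pkaj'
Back part s[4:] = 'm'
Rotated = back + front = 'm' + 'pkaj'
Result: mpkaj


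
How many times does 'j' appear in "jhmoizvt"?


Input string: 'jhmoizvt'
Target character: 'j'
Scan each position: s[0]='j'
Matches found at indices: 0
Total: 1


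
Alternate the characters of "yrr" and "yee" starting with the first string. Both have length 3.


String 1: 'yrr'
String 2: 'yee'
Operation: alternate characters
Pairs: 'y'+'y', 'r'+'e', 'r'+'e'
Result: yyrere


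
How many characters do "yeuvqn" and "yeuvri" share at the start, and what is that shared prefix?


String 1: 'yeuvqn'
String 2: 'yeuvri'
Compare position by position:
pos 0: 'y' vs 'y' match
pos 1: 'e' vs 'e' match
pos 2: 'u' vs 'u' match
pos 3: 'v' vs 'v' match
pos 4: 'q' vs 'r' differ -> stop
Longest common prefix: "yeuv" (length 4)


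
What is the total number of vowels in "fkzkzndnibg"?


Input string: 'fkzkzndnibg'
Operation: count vowels (a, e, i, o, u)
Scan: s[0]='f', s[1]='k', s[2]='z', s[3]='k', s[4]='z', s[5]='n', s[6]='d', s[7]='n', s[8]='i' (vowel), s[9]='b', s[10]='g'
Vowels found: 1
Result: 1


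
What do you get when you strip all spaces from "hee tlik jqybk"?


Input string: 'hee tlik jqybk'
Operation: remove all spaces
Words: 'hee', 'tlik', 'jqybk'
Join without spaces: heetlikjqybk


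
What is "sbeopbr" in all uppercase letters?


Input string: 'sbeopbr'
Operation: convert each letter to uppercase
Mapping: 's'->'S', 'b'->'B', 'e'->'E', 'o'->'O', 'p'->'P', 'b'->'B', 'r'->'R'
Result: SBEOPBR
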